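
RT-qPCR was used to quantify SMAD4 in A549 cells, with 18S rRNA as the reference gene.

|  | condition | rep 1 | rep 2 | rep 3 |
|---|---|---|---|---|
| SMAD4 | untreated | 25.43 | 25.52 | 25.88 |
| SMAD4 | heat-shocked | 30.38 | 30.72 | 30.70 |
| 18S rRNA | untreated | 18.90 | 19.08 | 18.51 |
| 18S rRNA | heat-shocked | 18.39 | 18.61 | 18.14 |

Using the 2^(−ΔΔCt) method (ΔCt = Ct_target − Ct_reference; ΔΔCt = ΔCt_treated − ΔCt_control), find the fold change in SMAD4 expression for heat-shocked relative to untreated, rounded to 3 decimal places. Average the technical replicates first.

Mean Ct: SMAD4 untreated 25.610; SMAD4 heat-shocked 30.600; 18S rRNA untreated 18.830; 18S rRNA heat-shocked 18.380
ΔCt(untreated) = 25.610 − 18.830 = 6.780
ΔCt(heat-shocked) = 30.600 − 18.380 = 12.220
ΔΔCt = 12.220 − 6.780 = 5.440
Fold change = 2^(−5.440) = 0.0230

0.023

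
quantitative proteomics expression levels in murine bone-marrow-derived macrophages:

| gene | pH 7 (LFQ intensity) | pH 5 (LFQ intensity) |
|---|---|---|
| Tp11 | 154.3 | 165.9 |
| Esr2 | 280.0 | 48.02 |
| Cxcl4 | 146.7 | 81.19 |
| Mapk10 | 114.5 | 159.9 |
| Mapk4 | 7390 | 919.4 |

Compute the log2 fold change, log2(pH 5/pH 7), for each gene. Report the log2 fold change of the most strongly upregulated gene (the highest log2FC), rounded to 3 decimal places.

log2(165.9/154.3) = 0.105  (Tp11)
log2(48.02/280.0) = -2.544  (Esr2)
log2(81.19/146.7) = -0.853  (Cxcl4)
log2(159.9/114.5) = 0.482  (Mapk10)
log2(919.4/7390) = -3.007  (Mapk4)
Mapk10 is most strongly upregulated.

0.482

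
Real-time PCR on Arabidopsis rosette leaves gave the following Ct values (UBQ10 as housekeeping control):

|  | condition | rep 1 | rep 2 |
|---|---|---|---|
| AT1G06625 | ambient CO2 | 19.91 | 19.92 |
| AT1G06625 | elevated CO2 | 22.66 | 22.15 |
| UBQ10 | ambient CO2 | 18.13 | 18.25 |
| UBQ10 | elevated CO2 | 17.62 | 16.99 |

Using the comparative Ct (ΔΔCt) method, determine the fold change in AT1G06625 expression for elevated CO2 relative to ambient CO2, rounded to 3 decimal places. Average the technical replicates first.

Mean Ct: AT1G06625 ambient CO2 19.915; AT1G06625 elevated CO2 22.405; UBQ10 ambient CO2 18.190; UBQ10 elevated CO2 17.305
ΔCt(ambient CO2) = 19.915 − 18.190 = 1.725
ΔCt(elevated CO2) = 22.405 − 17.305 = 5.100
ΔΔCt = 5.100 − 1.725 = 3.375
Fold change = 2^(−3.375) = 0.0964

0.096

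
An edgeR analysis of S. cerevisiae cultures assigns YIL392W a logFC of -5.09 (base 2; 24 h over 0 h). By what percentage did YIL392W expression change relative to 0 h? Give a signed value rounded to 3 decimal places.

-97.064%

Fold change = 2^(-5.09) = 0.0294
Percent change = (FC − 1) × 100% = (0.0294 − 1) × 100 = -97.064%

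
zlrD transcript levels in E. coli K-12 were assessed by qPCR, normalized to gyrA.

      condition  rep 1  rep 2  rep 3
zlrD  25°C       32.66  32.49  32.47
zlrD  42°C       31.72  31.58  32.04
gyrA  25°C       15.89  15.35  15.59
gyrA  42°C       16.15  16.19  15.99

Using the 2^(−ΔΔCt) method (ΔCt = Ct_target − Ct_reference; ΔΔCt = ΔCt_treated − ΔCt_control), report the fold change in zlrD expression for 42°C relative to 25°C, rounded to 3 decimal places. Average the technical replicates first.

Mean Ct: zlrD 25°C 32.540; zlrD 42°C 31.780; gyrA 25°C 15.610; gyrA 42°C 16.110
ΔCt(25°C) = 32.540 − 15.610 = 16.930
ΔCt(42°C) = 31.780 − 16.110 = 15.670
ΔΔCt = 15.670 − 16.930 = -1.260
Fold change = 2^(−(-1.260)) = 2^1.260 = 2.3950

2.395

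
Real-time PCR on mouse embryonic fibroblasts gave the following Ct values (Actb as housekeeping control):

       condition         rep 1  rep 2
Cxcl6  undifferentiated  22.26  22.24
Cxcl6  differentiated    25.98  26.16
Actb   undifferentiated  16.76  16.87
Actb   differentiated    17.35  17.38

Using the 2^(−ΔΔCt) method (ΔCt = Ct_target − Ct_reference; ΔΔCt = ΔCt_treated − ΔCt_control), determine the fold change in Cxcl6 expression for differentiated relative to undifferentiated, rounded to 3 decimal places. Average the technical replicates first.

Mean Ct: Cxcl6 undifferentiated 22.250; Cxcl6 differentiated 26.070; Actb undifferentiated 16.815; Actb differentiated 17.365
ΔCt(undifferentiated) = 22.250 − 16.815 = 5.435
ΔCt(differentiated) = 26.070 − 17.365 = 8.705
ΔΔCt = 8.705 − 5.435 = 3.270
Fold change = 2^(−3.270) = 0.1037

0.104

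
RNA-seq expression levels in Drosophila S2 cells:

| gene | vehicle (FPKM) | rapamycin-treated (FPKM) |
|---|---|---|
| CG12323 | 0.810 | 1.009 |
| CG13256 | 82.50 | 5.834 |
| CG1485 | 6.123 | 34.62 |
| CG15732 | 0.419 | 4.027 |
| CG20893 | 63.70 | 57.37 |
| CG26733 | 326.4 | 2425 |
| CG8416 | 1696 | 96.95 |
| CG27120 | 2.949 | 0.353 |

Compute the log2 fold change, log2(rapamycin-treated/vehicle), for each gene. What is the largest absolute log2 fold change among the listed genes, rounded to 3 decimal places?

log2(1.009/0.810) = 0.317  (CG12323)
log2(5.834/82.50) = -3.822  (CG13256)
log2(34.62/6.123) = 2.499  (CG1485)
log2(4.027/0.419) = 3.265  (CG15732)
log2(57.37/63.70) = -0.151  (CG20893)
log2(2425/326.4) = 2.893  (CG26733)
log2(96.95/1696) = -4.129  (CG8416)
log2(0.353/2.949) = -3.062  (CG27120)
The largest magnitude belongs to CG8416.

4.129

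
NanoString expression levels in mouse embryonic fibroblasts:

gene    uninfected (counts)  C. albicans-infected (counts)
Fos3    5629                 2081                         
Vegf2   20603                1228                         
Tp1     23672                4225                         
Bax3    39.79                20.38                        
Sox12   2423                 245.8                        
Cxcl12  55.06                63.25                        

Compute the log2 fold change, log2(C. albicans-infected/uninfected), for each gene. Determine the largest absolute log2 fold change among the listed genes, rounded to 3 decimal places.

log2(2081/5629) = -1.436  (Fos3)
log2(1228/20603) = -4.068  (Vegf2)
log2(4225/23672) = -2.486  (Tp1)
log2(20.38/39.79) = -0.965  (Bax3)
log2(245.8/2423) = -3.301  (Sox12)
log2(63.25/55.06) = 0.200  (Cxcl12)
The largest magnitude belongs to Vegf2.

4.068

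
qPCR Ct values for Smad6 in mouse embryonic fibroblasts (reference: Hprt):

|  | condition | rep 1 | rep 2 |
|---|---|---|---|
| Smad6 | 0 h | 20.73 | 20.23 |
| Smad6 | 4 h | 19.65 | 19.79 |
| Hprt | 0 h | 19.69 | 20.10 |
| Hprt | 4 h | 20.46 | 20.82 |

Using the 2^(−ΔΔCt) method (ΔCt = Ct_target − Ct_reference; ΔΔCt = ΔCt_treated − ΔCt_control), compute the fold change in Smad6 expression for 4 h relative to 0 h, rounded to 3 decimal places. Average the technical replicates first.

Mean Ct: Smad6 0 h 20.480; Smad6 4 h 19.720; Hprt 0 h 19.895; Hprt 4 h 20.640
ΔCt(0 h) = 20.480 − 19.895 = 0.585
ΔCt(4 h) = 19.720 − 20.640 = -0.920
ΔΔCt = -0.920 − 0.585 = -1.505
Fold change = 2^(−(-1.505)) = 2^1.505 = 2.8382

2.838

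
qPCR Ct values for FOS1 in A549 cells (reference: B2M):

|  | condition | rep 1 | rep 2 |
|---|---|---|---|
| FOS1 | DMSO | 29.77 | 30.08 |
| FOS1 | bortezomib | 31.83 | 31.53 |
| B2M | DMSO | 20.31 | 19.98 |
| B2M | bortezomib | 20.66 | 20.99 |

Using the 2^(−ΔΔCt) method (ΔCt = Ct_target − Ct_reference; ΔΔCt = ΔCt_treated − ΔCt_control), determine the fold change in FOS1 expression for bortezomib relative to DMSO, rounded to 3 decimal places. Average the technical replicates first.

Mean Ct: FOS1 DMSO 29.925; FOS1 bortezomib 31.680; B2M DMSO 20.145; B2M bortezomib 20.825
ΔCt(DMSO) = 29.925 − 20.145 = 9.780
ΔCt(bortezomib) = 31.680 − 20.825 = 10.855
ΔΔCt = 10.855 − 9.780 = 1.075
Fold change = 2^(−1.075) = 0.4747

0.475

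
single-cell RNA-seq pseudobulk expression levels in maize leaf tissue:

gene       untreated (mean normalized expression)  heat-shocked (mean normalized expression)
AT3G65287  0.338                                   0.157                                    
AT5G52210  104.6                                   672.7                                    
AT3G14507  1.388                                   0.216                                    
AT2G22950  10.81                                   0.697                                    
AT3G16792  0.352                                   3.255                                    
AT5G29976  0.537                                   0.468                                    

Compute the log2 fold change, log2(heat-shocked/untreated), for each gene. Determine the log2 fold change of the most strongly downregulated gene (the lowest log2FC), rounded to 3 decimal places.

log2(0.157/0.338) = -1.106  (AT3G65287)
log2(672.7/104.6) = 2.685  (AT5G52210)
log2(0.216/1.388) = -2.684  (AT3G14507)
log2(0.697/10.81) = -3.955  (AT2G22950)
log2(3.255/0.352) = 3.209  (AT3G16792)
log2(0.468/0.537) = -0.198  (AT5G29976)
AT2G22950 is most strongly downregulated.

-3.955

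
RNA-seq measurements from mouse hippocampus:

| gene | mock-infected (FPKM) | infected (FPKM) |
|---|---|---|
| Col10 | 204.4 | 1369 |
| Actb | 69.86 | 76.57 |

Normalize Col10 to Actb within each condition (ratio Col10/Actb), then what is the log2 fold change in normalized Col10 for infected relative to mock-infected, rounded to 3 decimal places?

Col10/Actb (mock-infected) = 204.4 / 69.86 = 2.9259
Col10/Actb (infected) = 1369 / 76.57 = 17.879
Fold change = 17.879 / 2.9259 = 6.1107
log2(6.1107) = 2.6113

2.611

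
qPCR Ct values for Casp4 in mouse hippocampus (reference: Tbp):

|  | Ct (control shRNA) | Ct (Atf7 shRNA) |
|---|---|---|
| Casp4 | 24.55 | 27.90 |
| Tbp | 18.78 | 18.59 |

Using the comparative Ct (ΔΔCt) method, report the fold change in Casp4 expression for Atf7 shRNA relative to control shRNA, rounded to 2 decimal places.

ΔCt(control shRNA) = 24.550 − 18.780 = 5.770
ΔCt(Atf7 shRNA) = 27.900 − 18.590 = 9.310
ΔΔCt = 9.310 − 5.770 = 3.540
Fold change = 2^(−3.540) = 0.086

0.09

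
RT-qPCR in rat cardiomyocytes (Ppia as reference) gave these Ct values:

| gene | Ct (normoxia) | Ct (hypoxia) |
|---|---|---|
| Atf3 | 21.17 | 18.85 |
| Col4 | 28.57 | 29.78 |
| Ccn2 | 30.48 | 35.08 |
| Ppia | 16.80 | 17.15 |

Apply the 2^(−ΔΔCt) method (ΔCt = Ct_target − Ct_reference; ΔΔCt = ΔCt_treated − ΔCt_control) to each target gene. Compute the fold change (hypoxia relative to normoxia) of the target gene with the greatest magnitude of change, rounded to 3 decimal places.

Atf3: ΔΔCt = (18.85−17.15) − (21.17−16.80) = 1.70 − 4.37 = -2.67; fold change = 2^2.67 = 6.364
Col4: ΔΔCt = (29.78−17.15) − (28.57−16.80) = 12.63 − 11.77 = 0.86; fold change = 2^-0.86 = 0.551
Ccn2: ΔΔCt = (35.08−17.15) − (30.48−16.80) = 17.93 − 13.68 = 4.25; fold change = 2^-4.25 = 0.053
Ccn2 has the largest |ΔΔCt| = 4.25.

0.053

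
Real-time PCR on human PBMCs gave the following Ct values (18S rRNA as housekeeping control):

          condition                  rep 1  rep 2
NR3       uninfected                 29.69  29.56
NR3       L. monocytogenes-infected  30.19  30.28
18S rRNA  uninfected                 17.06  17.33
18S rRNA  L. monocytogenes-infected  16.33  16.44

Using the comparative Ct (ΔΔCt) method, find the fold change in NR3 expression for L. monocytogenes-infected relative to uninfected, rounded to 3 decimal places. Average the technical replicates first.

Mean Ct: NR3 uninfected 29.625; NR3 L. monocytogenes-infected 30.235; 18S rRNA uninfected 17.195; 18S rRNA L. monocytogenes-infected 16.385
ΔCt(uninfected) = 29.625 − 17.195 = 12.430
ΔCt(L. monocytogenes-infected) = 30.235 − 16.385 = 13.850
ΔΔCt = 13.850 − 12.430 = 1.420
Fold change = 2^(−1.420) = 0.3737

0.374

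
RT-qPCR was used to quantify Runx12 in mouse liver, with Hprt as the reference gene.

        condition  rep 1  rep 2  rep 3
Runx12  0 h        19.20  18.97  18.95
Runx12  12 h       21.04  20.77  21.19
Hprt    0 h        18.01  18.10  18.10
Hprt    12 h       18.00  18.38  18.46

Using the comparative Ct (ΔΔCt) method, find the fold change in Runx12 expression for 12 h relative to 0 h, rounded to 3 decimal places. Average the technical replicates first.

0.297

Mean Ct: Runx12 0 h 19.040; Runx12 12 h 21.000; Hprt 0 h 18.070; Hprt 12 h 18.280
ΔCt(0 h) = 19.040 − 18.070 = 0.970
ΔCt(12 h) = 21.000 − 18.280 = 2.720
ΔΔCt = 2.720 − 0.970 = 1.750
Fold change = 2^(−1.750) = 0.2973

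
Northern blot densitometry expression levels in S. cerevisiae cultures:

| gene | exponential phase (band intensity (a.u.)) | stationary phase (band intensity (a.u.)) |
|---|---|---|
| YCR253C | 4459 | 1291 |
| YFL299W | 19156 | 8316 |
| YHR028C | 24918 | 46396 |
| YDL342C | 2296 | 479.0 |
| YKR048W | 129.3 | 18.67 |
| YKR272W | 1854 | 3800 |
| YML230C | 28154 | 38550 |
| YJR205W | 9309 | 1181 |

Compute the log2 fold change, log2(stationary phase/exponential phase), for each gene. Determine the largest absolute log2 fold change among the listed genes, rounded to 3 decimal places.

log2(1291/4459) = -1.788  (YCR253C)
log2(8316/19156) = -1.204  (YFL299W)
log2(46396/24918) = 0.897  (YHR028C)
log2(479.0/2296) = -2.261  (YDL342C)
log2(18.67/129.3) = -2.792  (YKR048W)
log2(3800/1854) = 1.035  (YKR272W)
log2(38550/28154) = 0.453  (YML230C)
log2(1181/9309) = -2.979  (YJR205W)
The largest magnitude belongs to YJR205W.

2.979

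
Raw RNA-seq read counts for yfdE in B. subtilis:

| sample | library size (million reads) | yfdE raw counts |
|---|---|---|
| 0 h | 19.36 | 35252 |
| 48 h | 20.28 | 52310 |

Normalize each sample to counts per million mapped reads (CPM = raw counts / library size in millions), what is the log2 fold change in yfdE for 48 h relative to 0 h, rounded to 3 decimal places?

0.502

CPM(0 h) = 35252 / 19.36 = 1820.8678
CPM(48 h) = 52310 / 20.28 = 2579.3886
Fold change = 2579.3886 / 1820.8678 = 1.41657
log2(1.41657) = 0.5024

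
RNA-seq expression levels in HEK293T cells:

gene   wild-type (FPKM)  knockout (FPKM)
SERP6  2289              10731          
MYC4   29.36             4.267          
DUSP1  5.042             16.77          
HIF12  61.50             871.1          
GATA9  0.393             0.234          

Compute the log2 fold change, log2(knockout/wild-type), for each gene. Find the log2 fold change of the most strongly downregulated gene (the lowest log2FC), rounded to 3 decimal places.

log2(10731/2289) = 2.229  (SERP6)
log2(4.267/29.36) = -2.783  (MYC4)
log2(16.77/5.042) = 1.734  (DUSP1)
log2(871.1/61.50) = 3.824  (HIF12)
log2(0.234/0.393) = -0.748  (GATA9)
MYC4 is most strongly downregulated.

-2.783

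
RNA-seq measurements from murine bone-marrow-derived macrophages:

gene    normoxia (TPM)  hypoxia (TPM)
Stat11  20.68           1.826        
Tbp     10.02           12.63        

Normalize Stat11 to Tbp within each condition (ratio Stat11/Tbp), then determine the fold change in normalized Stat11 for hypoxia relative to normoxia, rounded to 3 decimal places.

0.070

Stat11/Tbp (normoxia) = 20.68 / 10.02 = 2.0639
Stat11/Tbp (hypoxia) = 1.826 / 12.63 = 0.14458
Fold change = 0.14458 / 2.0639 = 0.0701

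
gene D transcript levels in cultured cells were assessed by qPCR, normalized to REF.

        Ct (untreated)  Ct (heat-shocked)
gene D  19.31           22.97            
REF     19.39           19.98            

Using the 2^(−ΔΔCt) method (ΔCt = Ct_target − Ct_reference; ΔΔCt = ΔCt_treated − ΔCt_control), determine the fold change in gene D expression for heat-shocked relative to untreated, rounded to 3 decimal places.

0.119

ΔCt(untreated) = 19.310 − 19.390 = -0.080
ΔCt(heat-shocked) = 22.970 − 19.980 = 2.990
ΔΔCt = 2.990 − (-0.080) = 3.070
Fold change = 2^(−3.070) = 0.1191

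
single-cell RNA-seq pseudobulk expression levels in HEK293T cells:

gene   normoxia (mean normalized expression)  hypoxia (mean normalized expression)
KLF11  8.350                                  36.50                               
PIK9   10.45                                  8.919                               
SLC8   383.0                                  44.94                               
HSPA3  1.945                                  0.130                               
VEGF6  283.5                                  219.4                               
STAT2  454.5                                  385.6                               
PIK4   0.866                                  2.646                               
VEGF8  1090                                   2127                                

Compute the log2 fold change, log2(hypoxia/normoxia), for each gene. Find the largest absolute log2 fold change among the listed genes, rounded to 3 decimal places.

log2(36.50/8.350) = 2.128  (KLF11)
log2(8.919/10.45) = -0.229  (PIK9)
log2(44.94/383.0) = -3.091  (SLC8)
log2(0.130/1.945) = -3.903  (HSPA3)
log2(219.4/283.5) = -0.370  (VEGF6)
log2(385.6/454.5) = -0.237  (STAT2)
log2(2.646/0.866) = 1.611  (PIK4)
log2(2127/1090) = 0.964  (VEGF8)
The largest magnitude belongs to HSPA3.

3.903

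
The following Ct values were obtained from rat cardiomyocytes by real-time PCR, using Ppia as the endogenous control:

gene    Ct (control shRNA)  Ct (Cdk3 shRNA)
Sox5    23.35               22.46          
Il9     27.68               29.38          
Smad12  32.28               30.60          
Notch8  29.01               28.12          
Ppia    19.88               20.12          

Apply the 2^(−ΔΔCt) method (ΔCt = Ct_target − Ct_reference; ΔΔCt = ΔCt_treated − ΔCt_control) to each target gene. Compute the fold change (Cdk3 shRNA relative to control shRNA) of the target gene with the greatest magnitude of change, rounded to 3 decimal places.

3.784

Sox5: ΔΔCt = (22.46−20.12) − (23.35−19.88) = 2.34 − 3.47 = -1.13; fold change = 2^1.13 = 2.189
Il9: ΔΔCt = (29.38−20.12) − (27.68−19.88) = 9.26 − 7.80 = 1.46; fold change = 2^-1.46 = 0.363
Smad12: ΔΔCt = (30.60−20.12) − (32.28−19.88) = 10.48 − 12.40 = -1.92; fold change = 2^1.92 = 3.784
Notch8: ΔΔCt = (28.12−20.12) − (29.01−19.88) = 8.00 − 9.13 = -1.13; fold change = 2^1.13 = 2.189
Smad12 has the largest |ΔΔCt| = 1.92.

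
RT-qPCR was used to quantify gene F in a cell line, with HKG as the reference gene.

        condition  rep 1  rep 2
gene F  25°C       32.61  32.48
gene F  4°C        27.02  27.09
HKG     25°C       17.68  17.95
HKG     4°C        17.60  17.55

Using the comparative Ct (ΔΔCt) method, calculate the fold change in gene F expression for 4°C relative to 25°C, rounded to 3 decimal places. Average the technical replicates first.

38.055

Mean Ct: gene F 25°C 32.545; gene F 4°C 27.055; HKG 25°C 17.815; HKG 4°C 17.575
ΔCt(25°C) = 32.545 − 17.815 = 14.730
ΔCt(4°C) = 27.055 − 17.575 = 9.480
ΔΔCt = 9.480 − 14.730 = -5.250
Fold change = 2^(−(-5.250)) = 2^5.250 = 38.0546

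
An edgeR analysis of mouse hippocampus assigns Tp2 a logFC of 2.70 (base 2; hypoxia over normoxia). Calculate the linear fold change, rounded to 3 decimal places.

6.498

Fold change = 2^(2.70) = 6.4980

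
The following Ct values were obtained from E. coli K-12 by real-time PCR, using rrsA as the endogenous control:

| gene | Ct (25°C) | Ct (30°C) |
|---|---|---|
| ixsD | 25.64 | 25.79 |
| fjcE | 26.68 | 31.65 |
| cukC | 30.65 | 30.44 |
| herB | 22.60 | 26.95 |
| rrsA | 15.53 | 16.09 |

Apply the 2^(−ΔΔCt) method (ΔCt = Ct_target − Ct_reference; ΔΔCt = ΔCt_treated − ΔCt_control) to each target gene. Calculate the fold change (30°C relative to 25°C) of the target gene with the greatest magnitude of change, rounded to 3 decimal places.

ixsD: ΔΔCt = (25.79−16.09) − (25.64−15.53) = 9.70 − 10.11 = -0.41; fold change = 2^0.41 = 1.329
fjcE: ΔΔCt = (31.65−16.09) − (26.68−15.53) = 15.56 − 11.15 = 4.41; fold change = 2^-4.41 = 0.047
cukC: ΔΔCt = (30.44−16.09) − (30.65−15.53) = 14.35 − 15.12 = -0.77; fold change = 2^0.77 = 1.705
herB: ΔΔCt = (26.95−16.09) − (22.60−15.53) = 10.86 − 7.07 = 3.79; fold change = 2^-3.79 = 0.072
fjcE has the largest |ΔΔCt| = 4.41.

0.047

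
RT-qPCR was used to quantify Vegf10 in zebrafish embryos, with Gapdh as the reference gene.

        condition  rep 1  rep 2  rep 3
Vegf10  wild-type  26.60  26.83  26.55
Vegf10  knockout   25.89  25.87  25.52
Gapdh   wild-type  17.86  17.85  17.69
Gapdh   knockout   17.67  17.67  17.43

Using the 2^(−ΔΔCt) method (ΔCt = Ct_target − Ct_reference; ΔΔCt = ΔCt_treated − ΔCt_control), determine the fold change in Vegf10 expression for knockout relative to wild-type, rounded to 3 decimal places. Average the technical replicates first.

1.613

Mean Ct: Vegf10 wild-type 26.660; Vegf10 knockout 25.760; Gapdh wild-type 17.800; Gapdh knockout 17.590
ΔCt(wild-type) = 26.660 − 17.800 = 8.860
ΔCt(knockout) = 25.760 − 17.590 = 8.170
ΔΔCt = 8.170 − 8.860 = -0.690
Fold change = 2^(−(-0.690)) = 2^0.690 = 1.6133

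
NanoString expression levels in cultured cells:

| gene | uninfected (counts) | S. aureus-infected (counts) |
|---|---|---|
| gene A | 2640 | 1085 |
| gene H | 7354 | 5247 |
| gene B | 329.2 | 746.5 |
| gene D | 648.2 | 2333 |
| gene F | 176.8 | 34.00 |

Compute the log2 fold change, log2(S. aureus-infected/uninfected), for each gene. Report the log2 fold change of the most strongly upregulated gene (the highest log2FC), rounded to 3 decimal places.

1.848

log2(1085/2640) = -1.283  (gene A)
log2(5247/7354) = -0.487  (gene H)
log2(746.5/329.2) = 1.181  (gene B)
log2(2333/648.2) = 1.848  (gene D)
log2(34.00/176.8) = -2.379  (gene F)
gene D is most strongly upregulated.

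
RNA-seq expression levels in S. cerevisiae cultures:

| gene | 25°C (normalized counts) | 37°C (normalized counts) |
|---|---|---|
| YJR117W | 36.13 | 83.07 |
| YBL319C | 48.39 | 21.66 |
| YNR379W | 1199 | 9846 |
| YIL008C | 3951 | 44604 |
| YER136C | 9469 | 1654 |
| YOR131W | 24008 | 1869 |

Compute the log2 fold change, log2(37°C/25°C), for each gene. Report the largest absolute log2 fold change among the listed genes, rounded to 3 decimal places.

log2(83.07/36.13) = 1.201  (YJR117W)
log2(21.66/48.39) = -1.160  (YBL319C)
log2(9846/1199) = 3.038  (YNR379W)
log2(44604/3951) = 3.497  (YIL008C)
log2(1654/9469) = -2.517  (YER136C)
log2(1869/24008) = -3.683  (YOR131W)
The largest magnitude belongs to YOR131W.

3.683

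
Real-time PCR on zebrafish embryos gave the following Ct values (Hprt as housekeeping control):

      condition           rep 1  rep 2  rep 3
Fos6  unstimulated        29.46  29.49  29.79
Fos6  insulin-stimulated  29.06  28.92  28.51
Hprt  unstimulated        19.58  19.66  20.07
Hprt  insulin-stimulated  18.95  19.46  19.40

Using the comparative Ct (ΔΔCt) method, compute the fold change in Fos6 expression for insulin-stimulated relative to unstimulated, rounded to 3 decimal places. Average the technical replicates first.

Mean Ct: Fos6 unstimulated 29.580; Fos6 insulin-stimulated 28.830; Hprt unstimulated 19.770; Hprt insulin-stimulated 19.270
ΔCt(unstimulated) = 29.580 − 19.770 = 9.810
ΔCt(insulin-stimulated) = 28.830 − 19.270 = 9.560
ΔΔCt = 9.560 − 9.810 = -0.250
Fold change = 2^(−(-0.250)) = 2^0.250 = 1.1892

1.189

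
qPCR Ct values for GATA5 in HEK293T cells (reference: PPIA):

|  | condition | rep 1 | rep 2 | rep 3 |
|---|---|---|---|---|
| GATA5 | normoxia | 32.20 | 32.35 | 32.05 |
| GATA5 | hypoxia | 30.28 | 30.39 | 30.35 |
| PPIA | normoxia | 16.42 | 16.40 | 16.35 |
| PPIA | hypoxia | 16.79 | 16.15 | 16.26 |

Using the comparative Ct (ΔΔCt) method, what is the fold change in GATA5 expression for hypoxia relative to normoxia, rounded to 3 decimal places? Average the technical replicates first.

Mean Ct: GATA5 normoxia 32.200; GATA5 hypoxia 30.340; PPIA normoxia 16.390; PPIA hypoxia 16.400
ΔCt(normoxia) = 32.200 − 16.390 = 15.810
ΔCt(hypoxia) = 30.340 − 16.400 = 13.940
ΔΔCt = 13.940 − 15.810 = -1.870
Fold change = 2^(−(-1.870)) = 2^1.870 = 3.6553

3.655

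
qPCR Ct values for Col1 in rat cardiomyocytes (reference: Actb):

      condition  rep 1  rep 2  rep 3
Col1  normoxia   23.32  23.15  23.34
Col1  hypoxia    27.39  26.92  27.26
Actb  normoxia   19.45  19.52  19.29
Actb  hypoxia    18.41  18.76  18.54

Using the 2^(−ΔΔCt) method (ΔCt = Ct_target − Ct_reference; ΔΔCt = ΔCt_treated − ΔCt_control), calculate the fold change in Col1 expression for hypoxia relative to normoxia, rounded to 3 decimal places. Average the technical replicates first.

0.037

Mean Ct: Col1 normoxia 23.270; Col1 hypoxia 27.190; Actb normoxia 19.420; Actb hypoxia 18.570
ΔCt(normoxia) = 23.270 − 19.420 = 3.850
ΔCt(hypoxia) = 27.190 − 18.570 = 8.620
ΔΔCt = 8.620 − 3.850 = 4.770
Fold change = 2^(−4.770) = 0.0367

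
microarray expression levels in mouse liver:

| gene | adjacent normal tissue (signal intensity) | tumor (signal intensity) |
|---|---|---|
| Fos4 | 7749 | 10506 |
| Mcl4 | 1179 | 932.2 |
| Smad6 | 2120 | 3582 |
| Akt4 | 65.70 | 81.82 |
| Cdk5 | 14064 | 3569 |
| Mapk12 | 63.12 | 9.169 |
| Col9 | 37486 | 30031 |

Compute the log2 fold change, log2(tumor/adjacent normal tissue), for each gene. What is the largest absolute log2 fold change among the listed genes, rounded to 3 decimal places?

log2(10506/7749) = 0.439  (Fos4)
log2(932.2/1179) = -0.339  (Mcl4)
log2(3582/2120) = 0.757  (Smad6)
log2(81.82/65.70) = 0.317  (Akt4)
log2(3569/14064) = -1.978  (Cdk5)
log2(9.169/63.12) = -2.783  (Mapk12)
log2(30031/37486) = -0.320  (Col9)
The largest magnitude belongs to Mapk12.

2.783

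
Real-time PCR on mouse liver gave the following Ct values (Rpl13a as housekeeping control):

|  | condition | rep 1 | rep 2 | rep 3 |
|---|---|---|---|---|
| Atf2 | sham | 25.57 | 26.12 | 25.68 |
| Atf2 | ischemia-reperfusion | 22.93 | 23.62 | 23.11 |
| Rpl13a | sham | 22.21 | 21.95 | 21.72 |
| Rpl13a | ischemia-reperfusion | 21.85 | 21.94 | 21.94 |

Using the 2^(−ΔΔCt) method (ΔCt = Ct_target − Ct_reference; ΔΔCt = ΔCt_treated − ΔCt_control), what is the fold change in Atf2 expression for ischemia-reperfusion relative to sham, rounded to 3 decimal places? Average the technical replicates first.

Mean Ct: Atf2 sham 25.790; Atf2 ischemia-reperfusion 23.220; Rpl13a sham 21.960; Rpl13a ischemia-reperfusion 21.910
ΔCt(sham) = 25.790 − 21.960 = 3.830
ΔCt(ischemia-reperfusion) = 23.220 − 21.910 = 1.310
ΔΔCt = 1.310 − 3.830 = -2.520
Fold change = 2^(−(-2.520)) = 2^2.520 = 5.7358

5.736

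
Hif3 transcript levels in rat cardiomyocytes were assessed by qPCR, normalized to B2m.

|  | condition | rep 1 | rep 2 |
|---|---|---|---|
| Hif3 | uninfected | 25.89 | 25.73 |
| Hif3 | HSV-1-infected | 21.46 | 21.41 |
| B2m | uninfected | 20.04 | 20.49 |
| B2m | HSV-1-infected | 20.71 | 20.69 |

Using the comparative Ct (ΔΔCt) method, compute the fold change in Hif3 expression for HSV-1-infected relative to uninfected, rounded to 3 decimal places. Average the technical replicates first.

Mean Ct: Hif3 uninfected 25.810; Hif3 HSV-1-infected 21.435; B2m uninfected 20.265; B2m HSV-1-infected 20.700
ΔCt(uninfected) = 25.810 − 20.265 = 5.545
ΔCt(HSV-1-infected) = 21.435 − 20.700 = 0.735
ΔΔCt = 0.735 − 5.545 = -4.810
Fold change = 2^(−(-4.810)) = 2^4.810 = 28.0514

28.051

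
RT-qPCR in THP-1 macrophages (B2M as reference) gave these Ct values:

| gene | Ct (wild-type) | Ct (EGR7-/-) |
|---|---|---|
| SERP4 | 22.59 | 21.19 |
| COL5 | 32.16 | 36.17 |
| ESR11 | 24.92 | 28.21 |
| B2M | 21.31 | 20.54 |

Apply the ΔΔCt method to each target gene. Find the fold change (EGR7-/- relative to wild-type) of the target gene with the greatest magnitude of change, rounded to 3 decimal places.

SERP4: ΔΔCt = (21.19−20.54) − (22.59−21.31) = 0.65 − 1.28 = -0.63; fold change = 2^0.63 = 1.548
COL5: ΔΔCt = (36.17−20.54) − (32.16−21.31) = 15.63 − 10.85 = 4.78; fold change = 2^-4.78 = 0.036
ESR11: ΔΔCt = (28.21−20.54) − (24.92−21.31) = 7.67 − 3.61 = 4.06; fold change = 2^-4.06 = 0.060
COL5 has the largest |ΔΔCt| = 4.78.

0.036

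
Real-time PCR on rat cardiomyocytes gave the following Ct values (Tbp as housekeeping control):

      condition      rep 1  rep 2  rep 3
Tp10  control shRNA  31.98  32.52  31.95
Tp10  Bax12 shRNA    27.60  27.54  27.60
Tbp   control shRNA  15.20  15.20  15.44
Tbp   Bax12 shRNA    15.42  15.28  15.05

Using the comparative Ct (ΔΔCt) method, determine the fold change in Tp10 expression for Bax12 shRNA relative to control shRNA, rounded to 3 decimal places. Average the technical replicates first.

23.264

Mean Ct: Tp10 control shRNA 32.150; Tp10 Bax12 shRNA 27.580; Tbp control shRNA 15.280; Tbp Bax12 shRNA 15.250
ΔCt(control shRNA) = 32.150 − 15.280 = 16.870
ΔCt(Bax12 shRNA) = 27.580 − 15.250 = 12.330
ΔΔCt = 12.330 − 16.870 = -4.540
Fold change = 2^(−(-4.540)) = 2^4.540 = 23.2636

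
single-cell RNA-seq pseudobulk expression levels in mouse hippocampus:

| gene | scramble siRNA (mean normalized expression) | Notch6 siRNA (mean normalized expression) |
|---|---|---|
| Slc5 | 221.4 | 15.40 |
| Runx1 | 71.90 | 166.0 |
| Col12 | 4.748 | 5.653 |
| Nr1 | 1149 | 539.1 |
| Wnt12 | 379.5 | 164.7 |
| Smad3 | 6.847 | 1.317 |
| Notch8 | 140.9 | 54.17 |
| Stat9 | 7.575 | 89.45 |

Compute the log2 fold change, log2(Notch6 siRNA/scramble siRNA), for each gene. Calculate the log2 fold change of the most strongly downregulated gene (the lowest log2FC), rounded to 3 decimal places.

log2(15.40/221.4) = -3.846  (Slc5)
log2(166.0/71.90) = 1.207  (Runx1)
log2(5.653/4.748) = 0.252  (Col12)
log2(539.1/1149) = -1.092  (Nr1)
log2(164.7/379.5) = -1.204  (Wnt12)
log2(1.317/6.847) = -2.378  (Smad3)
log2(54.17/140.9) = -1.379  (Notch8)
log2(89.45/7.575) = 3.562  (Stat9)
Slc5 is most strongly downregulated.

-3.846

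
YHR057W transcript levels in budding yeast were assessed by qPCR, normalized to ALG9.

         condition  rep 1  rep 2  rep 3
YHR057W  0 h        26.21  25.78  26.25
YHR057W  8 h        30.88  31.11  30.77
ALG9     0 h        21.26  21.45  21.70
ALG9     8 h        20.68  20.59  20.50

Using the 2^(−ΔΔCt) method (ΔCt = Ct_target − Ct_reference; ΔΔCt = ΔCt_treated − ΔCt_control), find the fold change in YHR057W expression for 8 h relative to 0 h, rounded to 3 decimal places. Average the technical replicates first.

0.019

Mean Ct: YHR057W 0 h 26.080; YHR057W 8 h 30.920; ALG9 0 h 21.470; ALG9 8 h 20.590
ΔCt(0 h) = 26.080 − 21.470 = 4.610
ΔCt(8 h) = 30.920 − 20.590 = 10.330
ΔΔCt = 10.330 − 4.610 = 5.720
Fold change = 2^(−5.720) = 0.0190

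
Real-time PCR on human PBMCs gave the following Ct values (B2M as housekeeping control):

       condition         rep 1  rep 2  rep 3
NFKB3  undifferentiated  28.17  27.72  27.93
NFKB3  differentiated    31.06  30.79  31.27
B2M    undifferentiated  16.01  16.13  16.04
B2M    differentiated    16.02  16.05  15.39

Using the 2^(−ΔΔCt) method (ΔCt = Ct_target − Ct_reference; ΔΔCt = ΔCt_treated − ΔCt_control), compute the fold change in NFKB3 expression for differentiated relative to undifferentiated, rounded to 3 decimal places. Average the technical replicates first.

0.099

Mean Ct: NFKB3 undifferentiated 27.940; NFKB3 differentiated 31.040; B2M undifferentiated 16.060; B2M differentiated 15.820
ΔCt(undifferentiated) = 27.940 − 16.060 = 11.880
ΔCt(differentiated) = 31.040 − 15.820 = 15.220
ΔΔCt = 15.220 − 11.880 = 3.340
Fold change = 2^(−3.340) = 0.0988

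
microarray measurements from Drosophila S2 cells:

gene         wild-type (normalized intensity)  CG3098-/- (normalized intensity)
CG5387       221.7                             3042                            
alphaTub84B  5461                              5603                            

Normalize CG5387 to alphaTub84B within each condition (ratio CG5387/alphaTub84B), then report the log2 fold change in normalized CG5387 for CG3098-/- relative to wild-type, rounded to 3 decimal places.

CG5387/alphaTub84B (wild-type) = 221.7 / 5461 = 0.040597
CG5387/alphaTub84B (CG3098-/-) = 3042 / 5603 = 0.54292
Fold change = 0.54292 / 0.040597 = 13.3735
log2(13.3735) = 3.7413

3.741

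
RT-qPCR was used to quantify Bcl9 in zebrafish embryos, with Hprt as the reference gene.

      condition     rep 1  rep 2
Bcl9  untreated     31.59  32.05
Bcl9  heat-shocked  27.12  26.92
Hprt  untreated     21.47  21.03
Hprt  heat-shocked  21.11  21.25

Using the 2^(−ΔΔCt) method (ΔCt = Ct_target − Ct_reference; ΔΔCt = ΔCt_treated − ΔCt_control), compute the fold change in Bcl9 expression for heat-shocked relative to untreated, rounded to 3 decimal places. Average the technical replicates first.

26.538

Mean Ct: Bcl9 untreated 31.820; Bcl9 heat-shocked 27.020; Hprt untreated 21.250; Hprt heat-shocked 21.180
ΔCt(untreated) = 31.820 − 21.250 = 10.570
ΔCt(heat-shocked) = 27.020 − 21.180 = 5.840
ΔΔCt = 5.840 − 10.570 = -4.730
Fold change = 2^(−(-4.730)) = 2^4.730 = 26.5382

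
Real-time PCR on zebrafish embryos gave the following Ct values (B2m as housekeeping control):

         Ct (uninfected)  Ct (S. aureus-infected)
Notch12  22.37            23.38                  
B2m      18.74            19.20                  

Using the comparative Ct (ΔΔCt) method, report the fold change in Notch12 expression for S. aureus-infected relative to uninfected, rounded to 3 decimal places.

ΔCt(uninfected) = 22.370 − 18.740 = 3.630
ΔCt(S. aureus-infected) = 23.380 − 19.200 = 4.180
ΔΔCt = 4.180 − 3.630 = 0.550
Fold change = 2^(−0.550) = 0.6830

0.683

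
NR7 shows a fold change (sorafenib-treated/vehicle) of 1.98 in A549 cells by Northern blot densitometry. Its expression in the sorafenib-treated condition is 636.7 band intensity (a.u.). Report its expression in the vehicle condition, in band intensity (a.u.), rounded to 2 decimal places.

vehicle expression = 636.7 / 1.98 = 321.57

321.57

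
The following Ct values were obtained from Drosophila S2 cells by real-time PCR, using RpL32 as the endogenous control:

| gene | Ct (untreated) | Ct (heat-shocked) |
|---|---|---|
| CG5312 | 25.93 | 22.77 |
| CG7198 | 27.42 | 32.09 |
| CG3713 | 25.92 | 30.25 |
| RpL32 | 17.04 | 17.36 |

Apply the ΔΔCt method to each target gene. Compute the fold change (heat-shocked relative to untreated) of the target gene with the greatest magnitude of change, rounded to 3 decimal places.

CG5312: ΔΔCt = (22.77−17.36) − (25.93−17.04) = 5.41 − 8.89 = -3.48; fold change = 2^3.48 = 11.158
CG7198: ΔΔCt = (32.09−17.36) − (27.42−17.04) = 14.73 − 10.38 = 4.35; fold change = 2^-4.35 = 0.049
CG3713: ΔΔCt = (30.25−17.36) − (25.92−17.04) = 12.89 − 8.88 = 4.01; fold change = 2^-4.01 = 0.062
CG7198 has the largest |ΔΔCt| = 4.35.

0.049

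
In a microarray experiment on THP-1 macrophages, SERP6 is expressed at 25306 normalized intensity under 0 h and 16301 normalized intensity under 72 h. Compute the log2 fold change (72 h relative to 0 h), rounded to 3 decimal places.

Fold change = 16301 / 25306 = 0.6442
log2(0.6442) = -0.6345

-0.635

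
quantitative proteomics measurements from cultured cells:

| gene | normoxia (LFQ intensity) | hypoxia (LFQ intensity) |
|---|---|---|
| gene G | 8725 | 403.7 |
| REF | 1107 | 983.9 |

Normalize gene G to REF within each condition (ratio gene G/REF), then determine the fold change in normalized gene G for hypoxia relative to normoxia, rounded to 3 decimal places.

0.052

gene G/REF (normoxia) = 8725 / 1107 = 7.8817
gene G/REF (hypoxia) = 403.7 / 983.9 = 0.41031
Fold change = 0.41031 / 7.8817 = 0.0521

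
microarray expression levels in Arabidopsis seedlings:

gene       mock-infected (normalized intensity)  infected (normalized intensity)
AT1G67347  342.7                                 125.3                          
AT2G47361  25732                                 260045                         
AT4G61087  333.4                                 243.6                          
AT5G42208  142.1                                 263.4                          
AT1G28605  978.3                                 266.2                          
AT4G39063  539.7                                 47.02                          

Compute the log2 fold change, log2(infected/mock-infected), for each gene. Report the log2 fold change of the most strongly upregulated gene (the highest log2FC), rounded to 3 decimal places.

log2(125.3/342.7) = -1.452  (AT1G67347)
log2(260045/25732) = 3.337  (AT2G47361)
log2(243.6/333.4) = -0.453  (AT4G61087)
log2(263.4/142.1) = 0.890  (AT5G42208)
log2(266.2/978.3) = -1.878  (AT1G28605)
log2(47.02/539.7) = -3.521  (AT4G39063)
AT2G47361 is most strongly upregulated.

3.337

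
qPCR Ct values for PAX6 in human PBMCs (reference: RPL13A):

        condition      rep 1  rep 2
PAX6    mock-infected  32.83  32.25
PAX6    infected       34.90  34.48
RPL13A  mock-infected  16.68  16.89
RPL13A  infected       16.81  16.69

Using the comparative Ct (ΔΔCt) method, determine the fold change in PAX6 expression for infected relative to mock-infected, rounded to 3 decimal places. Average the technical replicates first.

0.220

Mean Ct: PAX6 mock-infected 32.540; PAX6 infected 34.690; RPL13A mock-infected 16.785; RPL13A infected 16.750
ΔCt(mock-infected) = 32.540 − 16.785 = 15.755
ΔCt(infected) = 34.690 − 16.750 = 17.940
ΔΔCt = 17.940 − 15.755 = 2.185
Fold change = 2^(−2.185) = 0.2199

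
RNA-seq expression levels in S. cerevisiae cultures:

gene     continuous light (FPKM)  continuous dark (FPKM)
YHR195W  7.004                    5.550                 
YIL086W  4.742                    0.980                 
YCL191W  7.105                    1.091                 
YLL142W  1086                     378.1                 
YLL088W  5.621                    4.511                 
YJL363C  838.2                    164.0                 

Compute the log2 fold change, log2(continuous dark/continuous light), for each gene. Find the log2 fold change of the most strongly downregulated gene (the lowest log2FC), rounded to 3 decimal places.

-2.703

log2(5.550/7.004) = -0.336  (YHR195W)
log2(0.980/4.742) = -2.275  (YIL086W)
log2(1.091/7.105) = -2.703  (YCL191W)
log2(378.1/1086) = -1.522  (YLL142W)
log2(4.511/5.621) = -0.317  (YLL088W)
log2(164.0/838.2) = -2.354  (YJL363C)
YCL191W is most strongly downregulated.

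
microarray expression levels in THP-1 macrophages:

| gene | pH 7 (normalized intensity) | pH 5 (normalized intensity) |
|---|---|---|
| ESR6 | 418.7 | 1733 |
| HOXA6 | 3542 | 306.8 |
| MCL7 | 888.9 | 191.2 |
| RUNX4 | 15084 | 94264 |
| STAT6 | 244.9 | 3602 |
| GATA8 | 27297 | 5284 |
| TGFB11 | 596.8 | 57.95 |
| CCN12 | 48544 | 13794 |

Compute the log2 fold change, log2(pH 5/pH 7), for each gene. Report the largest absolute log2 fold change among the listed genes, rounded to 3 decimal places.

log2(1733/418.7) = 2.049  (ESR6)
log2(306.8/3542) = -3.529  (HOXA6)
log2(191.2/888.9) = -2.217  (MCL7)
log2(94264/15084) = 2.644  (RUNX4)
log2(3602/244.9) = 3.879  (STAT6)
log2(5284/27297) = -2.369  (GATA8)
log2(57.95/596.8) = -3.364  (TGFB11)
log2(13794/48544) = -1.815  (CCN12)
The largest magnitude belongs to STAT6.

3.879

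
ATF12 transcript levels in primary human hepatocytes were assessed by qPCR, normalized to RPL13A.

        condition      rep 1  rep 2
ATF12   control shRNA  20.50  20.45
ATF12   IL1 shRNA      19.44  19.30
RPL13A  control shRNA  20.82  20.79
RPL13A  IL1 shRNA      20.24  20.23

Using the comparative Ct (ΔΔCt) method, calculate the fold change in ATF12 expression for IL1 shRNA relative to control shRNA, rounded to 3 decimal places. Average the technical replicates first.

Mean Ct: ATF12 control shRNA 20.475; ATF12 IL1 shRNA 19.370; RPL13A control shRNA 20.805; RPL13A IL1 shRNA 20.235
ΔCt(control shRNA) = 20.475 − 20.805 = -0.330
ΔCt(IL1 shRNA) = 19.370 − 20.235 = -0.865
ΔΔCt = -0.865 − (-0.330) = -0.535
Fold change = 2^(−(-0.535)) = 2^0.535 = 1.4489

1.449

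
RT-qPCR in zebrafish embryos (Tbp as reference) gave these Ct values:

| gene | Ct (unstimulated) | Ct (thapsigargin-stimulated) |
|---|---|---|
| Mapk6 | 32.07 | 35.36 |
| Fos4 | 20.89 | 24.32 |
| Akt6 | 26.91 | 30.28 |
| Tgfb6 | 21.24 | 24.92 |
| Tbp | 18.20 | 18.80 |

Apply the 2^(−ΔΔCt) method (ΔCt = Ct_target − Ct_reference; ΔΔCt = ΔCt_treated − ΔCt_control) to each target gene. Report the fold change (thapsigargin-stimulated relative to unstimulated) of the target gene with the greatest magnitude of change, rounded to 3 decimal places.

Mapk6: ΔΔCt = (35.36−18.80) − (32.07−18.20) = 16.56 − 13.87 = 2.69; fold change = 2^-2.69 = 0.155
Fos4: ΔΔCt = (24.32−18.80) − (20.89−18.20) = 5.52 − 2.69 = 2.83; fold change = 2^-2.83 = 0.141
Akt6: ΔΔCt = (30.28−18.80) − (26.91−18.20) = 11.48 − 8.71 = 2.77; fold change = 2^-2.77 = 0.147
Tgfb6: ΔΔCt = (24.92−18.80) − (21.24−18.20) = 6.12 − 3.04 = 3.08; fold change = 2^-3.08 = 0.118
Tgfb6 has the largest |ΔΔCt| = 3.08.

0.118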